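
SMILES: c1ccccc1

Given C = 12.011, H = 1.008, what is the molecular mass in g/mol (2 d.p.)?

Molecular formula: C6H6.
M = 6×12.011 + 6×1.008 = 78.11 g/mol.

78.11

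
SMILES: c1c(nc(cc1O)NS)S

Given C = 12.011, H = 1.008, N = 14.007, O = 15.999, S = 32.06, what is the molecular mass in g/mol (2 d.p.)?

Molecular formula: C5H6N2OS2.
M = 5×12.011 + 6×1.008 + 2×14.007 + 1×15.999 + 2×32.06 = 174.24 g/mol.

174.24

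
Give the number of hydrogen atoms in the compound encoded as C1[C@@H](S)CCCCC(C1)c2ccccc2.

20

Hydrogens are implicit in SMILES; fill each atom to its normal valence:
  6 × C: 2 H each → 12
  5 × C (aromatic): 1 H each → 5
  2 × C: 1 H each → 2
  1 × C (aromatic): no H
  1 × S: 1 H
  Total hydrogens = 20.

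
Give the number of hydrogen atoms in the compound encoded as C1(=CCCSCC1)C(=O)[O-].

Hydrogens are implicit in SMILES; fill each atom to its normal valence:
  4 × C: 2 H each → 8
  2 × C: no H
  1 × C: 1 H
  1 × O: no H
  1 × O (charge -1): no H
  1 × S: no H
  Total hydrogens = 9.

9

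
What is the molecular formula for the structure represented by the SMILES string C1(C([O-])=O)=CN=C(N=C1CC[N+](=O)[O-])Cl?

Heavy atoms from the SMILES: 7 C, 1 Cl, 3 N, 4 O.
Implicit hydrogens by atom environment:
  3 × C (aromatic): no H
  2 × C: 2 H each → 4
  2 × N (aromatic): no H
  2 × O: no H
  2 × O (charge -1): no H
  1 × C (aromatic): 1 H
  1 × C: no H
  1 × Cl: no H
  1 × N (charge +1): no H
  Total hydrogens = 5.
Net charge -1.
Molecular formula: C7H5ClN3O4-

C7H5ClN3O4-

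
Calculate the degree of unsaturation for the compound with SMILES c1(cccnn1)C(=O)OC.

5

Molecular formula from the SMILES: C6H6N2O2.
DoU = (2C + 2 + N − H − X)/2 = (2·6 + 2 + 2 − 6 − 0)/2 = 10/2 = 5.
(Structurally: 1 ring(s) + 4 π bond(s) = 5.)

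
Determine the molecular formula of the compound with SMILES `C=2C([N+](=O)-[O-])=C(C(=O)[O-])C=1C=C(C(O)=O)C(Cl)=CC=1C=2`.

C12H5ClNO6-

Heavy atoms from the SMILES: 12 C, 1 Cl, 1 N, 6 O.
Implicit hydrogens by atom environment:
  6 × C (aromatic): no H
  4 × C (aromatic): 1 H each → 4
  3 × O: no H
  2 × C: no H
  2 × O (charge -1): no H
  1 × Cl: no H
  1 × N (charge +1): no H
  1 × O: 1 H
  Total hydrogens = 5.
Net charge -1.
Molecular formula: C12H5ClNO6-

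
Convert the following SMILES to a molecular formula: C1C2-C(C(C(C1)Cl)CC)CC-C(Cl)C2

C12H20Cl2

Heavy atoms from the SMILES: 12 C, 2 Cl.
Implicit hydrogens by atom environment:
  6 × C: 2 H each → 12
  5 × C: 1 H each → 5
  2 × Cl: no H
  1 × C: 3 H
  Total hydrogens = 20.
Molecular formula: C12H20Cl2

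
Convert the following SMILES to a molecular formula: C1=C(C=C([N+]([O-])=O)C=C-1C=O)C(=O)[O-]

Heavy atoms from the SMILES: 8 C, 1 N, 5 O.
Implicit hydrogens by atom environment:
  3 × C (aromatic): 1 H each → 3
  3 × C (aromatic): no H
  3 × O: no H
  2 × O (charge -1): no H
  1 × C: 1 H
  1 × C: no H
  1 × N (charge +1): no H
  Total hydrogens = 4.
Net charge -1.
Molecular formula: C8H4NO5-

C8H4NO5-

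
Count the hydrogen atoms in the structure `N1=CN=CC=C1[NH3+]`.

Hydrogens are implicit in SMILES; fill each atom to its normal valence:
  3 × C (aromatic): 1 H each → 3
  2 × N (aromatic): no H
  1 × C (aromatic): no H
  1 × N (charge +1): 3 H
  Total hydrogens = 6.

6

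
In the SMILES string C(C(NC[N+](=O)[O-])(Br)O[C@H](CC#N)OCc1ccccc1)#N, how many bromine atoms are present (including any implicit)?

The symbol for bromine appears 1 time in the SMILES.

1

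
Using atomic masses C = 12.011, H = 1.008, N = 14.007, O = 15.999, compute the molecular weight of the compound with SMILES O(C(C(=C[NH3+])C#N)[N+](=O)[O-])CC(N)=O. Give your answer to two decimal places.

201.16

Molecular formula: C6H9N4O4+.
M = 6×12.011 + 9×1.008 + 4×14.007 + 4×15.999 = 201.16 g/mol.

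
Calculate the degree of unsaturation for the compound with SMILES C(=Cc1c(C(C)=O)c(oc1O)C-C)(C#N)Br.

7

Molecular formula from the SMILES: C11H10BrNO3.
DoU = (2C + 2 + N − H − X)/2 = (2·11 + 2 + 1 − 10 − 1)/2 = 14/2 = 7.
(Structurally: 1 ring(s) + 6 π bond(s) = 7.)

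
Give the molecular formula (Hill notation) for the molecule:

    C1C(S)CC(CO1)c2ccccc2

Heavy atoms from the SMILES: 11 C, 1 O, 1 S.
Implicit hydrogens by atom environment:
  5 × C (aromatic): 1 H each → 5
  3 × C: 2 H each → 6
  2 × C: 1 H each → 2
  1 × C (aromatic): no H
  1 × O: no H
  1 × S: 1 H
  Total hydrogens = 14.
Molecular formula: C11H14OS

C11H14OS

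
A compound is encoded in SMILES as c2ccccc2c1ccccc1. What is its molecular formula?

C12H10

Heavy atoms from the SMILES: 12 C.
Implicit hydrogens by atom environment:
  10 × C (aromatic): 1 H each → 10
  2 × C (aromatic): no H
  Total hydrogens = 10.
Molecular formula: C12H10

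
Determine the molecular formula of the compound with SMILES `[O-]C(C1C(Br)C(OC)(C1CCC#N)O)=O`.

Heavy atoms from the SMILES: 1 Br, 9 C, 1 N, 4 O.
Implicit hydrogens by atom environment:
  3 × C: 1 H each → 3
  3 × C: no H
  2 × C: 2 H each → 4
  2 × O: no H
  1 × Br: no H
  1 × C: 3 H
  1 × N: no H
  1 × O: 1 H
  1 × O (charge -1): no H
  Total hydrogens = 11.
Net charge -1.
Molecular formula: C9H11BrNO4-

C9H11BrNO4-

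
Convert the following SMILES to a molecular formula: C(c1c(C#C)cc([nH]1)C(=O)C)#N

Heavy atoms from the SMILES: 9 C, 2 N, 1 O.
Implicit hydrogens by atom environment:
  3 × C (aromatic): no H
  3 × C: no H
  1 × C: 3 H
  1 × C (aromatic): 1 H
  1 × C: 1 H
  1 × N (aromatic): 1 H
  1 × N: no H
  1 × O: no H
  Total hydrogens = 6.
Molecular formula: C9H6N2O

C9H6N2O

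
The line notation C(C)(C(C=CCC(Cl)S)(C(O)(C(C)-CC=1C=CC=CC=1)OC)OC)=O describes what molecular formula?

Heavy atoms from the SMILES: 19 C, 1 Cl, 4 O, 1 S.
Implicit hydrogens by atom environment:
  5 × C (aromatic): 1 H each → 5
  4 × C: 3 H each → 12
  4 × C: 1 H each → 4
  3 × C: no H
  3 × O: no H
  2 × C: 2 H each → 4
  1 × C (aromatic): no H
  1 × Cl: no H
  1 × O: 1 H
  1 × S: 1 H
  Total hydrogens = 27.
Molecular formula: C19H27ClO4S

C19H27ClO4S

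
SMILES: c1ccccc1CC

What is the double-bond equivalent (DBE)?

4

Molecular formula from the SMILES: C8H10.
DoU = (2C + 2 + N − H − X)/2 = (2·8 + 2 + 0 − 10 − 0)/2 = 8/2 = 4.
(Structurally: 1 ring(s) + 3 π bond(s) = 4.)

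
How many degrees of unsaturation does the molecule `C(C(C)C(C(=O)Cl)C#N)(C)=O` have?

Molecular formula from the SMILES: C7H8ClNO2.
DoU = (2C + 2 + N − H − X)/2 = (2·7 + 2 + 1 − 8 − 1)/2 = 8/2 = 4.
(Structurally: 0 ring(s) + 4 π bond(s) = 4.)

4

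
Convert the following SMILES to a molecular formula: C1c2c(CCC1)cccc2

Heavy atoms from the SMILES: 10 C.
Implicit hydrogens by atom environment:
  4 × C: 2 H each → 8
  4 × C (aromatic): 1 H each → 4
  2 × C (aromatic): no H
  Total hydrogens = 12.
Molecular formula: C10H12

C10H12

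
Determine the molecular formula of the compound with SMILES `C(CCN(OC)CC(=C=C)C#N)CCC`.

Heavy atoms from the SMILES: 12 C, 2 N, 1 O.
Implicit hydrogens by atom environment:
  7 × C: 2 H each → 14
  3 × C: no H
  2 × C: 3 H each → 6
  2 × N: no H
  1 × O: no H
  Total hydrogens = 20.
Molecular formula: C12H20N2O

C12H20N2O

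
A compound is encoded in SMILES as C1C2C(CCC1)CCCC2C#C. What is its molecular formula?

Heavy atoms from the SMILES: 12 C.
Implicit hydrogens by atom environment:
  7 × C: 2 H each → 14
  4 × C: 1 H each → 4
  1 × C: no H
  Total hydrogens = 18.
Molecular formula: C12H18

C12H18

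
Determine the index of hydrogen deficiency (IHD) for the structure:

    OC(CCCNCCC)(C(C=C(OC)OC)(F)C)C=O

2

Molecular formula from the SMILES: C14H26FNO4.
DoU = (2C + 2 + N − H − X)/2 = (2·14 + 2 + 1 − 26 − 1)/2 = 4/2 = 2.
(Structurally: 0 ring(s) + 2 π bond(s) = 2.)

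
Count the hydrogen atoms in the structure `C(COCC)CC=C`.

Hydrogens are implicit in SMILES; fill each atom to its normal valence:
  5 × C: 2 H each → 10
  1 × C: 3 H
  1 × C: 1 H
  1 × O: no H
  Total hydrogens = 14.

14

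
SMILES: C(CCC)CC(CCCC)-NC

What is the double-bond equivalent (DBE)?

Molecular formula from the SMILES: C11H25N.
DoU = (2C + 2 + N − H − X)/2 = (2·11 + 2 + 1 − 25 − 0)/2 = 0/2 = 0.
(Structurally: 0 ring(s) + 0 π bond(s) = 0.)

0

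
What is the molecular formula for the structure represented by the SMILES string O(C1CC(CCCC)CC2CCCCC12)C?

Heavy atoms from the SMILES: 15 C, 1 O.
Implicit hydrogens by atom environment:
  9 × C: 2 H each → 18
  4 × C: 1 H each → 4
  2 × C: 3 H each → 6
  1 × O: no H
  Total hydrogens = 28.
Molecular formula: C15H28O

C15H28O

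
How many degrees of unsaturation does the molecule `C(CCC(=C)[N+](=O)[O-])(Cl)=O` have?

Molecular formula from the SMILES: C5H6ClNO3.
DoU = (2C + 2 + N − H − X)/2 = (2·5 + 2 + 1 − 6 − 1)/2 = 6/2 = 3.
(Structurally: 0 ring(s) + 3 π bond(s) = 3.)

3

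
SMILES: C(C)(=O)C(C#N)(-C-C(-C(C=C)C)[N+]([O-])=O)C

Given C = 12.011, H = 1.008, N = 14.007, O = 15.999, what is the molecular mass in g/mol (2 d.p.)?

224.26

Molecular formula: C11H16N2O3.
M = 11×12.011 + 16×1.008 + 2×14.007 + 3×15.999 = 224.26 g/mol.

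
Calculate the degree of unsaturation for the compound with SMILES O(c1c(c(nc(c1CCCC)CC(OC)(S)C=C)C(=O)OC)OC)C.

Molecular formula from the SMILES: C18H27NO5S.
DoU = (2C + 2 + N − H − X)/2 = (2·18 + 2 + 1 − 27 − 0)/2 = 12/2 = 6.
(Structurally: 1 ring(s) + 5 π bond(s) = 6.)

6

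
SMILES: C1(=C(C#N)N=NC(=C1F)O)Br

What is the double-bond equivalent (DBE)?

6

Molecular formula from the SMILES: C5HBrFN3O.
DoU = (2C + 2 + N − H − X)/2 = (2·5 + 2 + 3 − 1 − 2)/2 = 12/2 = 6.
(Structurally: 1 ring(s) + 5 π bond(s) = 6.)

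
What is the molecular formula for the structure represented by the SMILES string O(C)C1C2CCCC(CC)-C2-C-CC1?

C13H24O

Heavy atoms from the SMILES: 13 C, 1 O.
Implicit hydrogens by atom environment:
  7 × C: 2 H each → 14
  4 × C: 1 H each → 4
  2 × C: 3 H each → 6
  1 × O: no H
  Total hydrogens = 24.
Molecular formula: C13H24O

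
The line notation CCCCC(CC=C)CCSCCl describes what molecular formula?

C11H21ClS

Heavy atoms from the SMILES: 11 C, 1 Cl, 1 S.
Implicit hydrogens by atom environment:
  8 × C: 2 H each → 16
  2 × C: 1 H each → 2
  1 × C: 3 H
  1 × Cl: no H
  1 × S: no H
  Total hydrogens = 21.
Molecular formula: C11H21ClS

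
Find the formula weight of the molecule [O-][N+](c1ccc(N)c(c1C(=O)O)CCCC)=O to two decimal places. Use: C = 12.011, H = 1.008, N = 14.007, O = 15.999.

Molecular formula: C11H14N2O4.
M = 11×12.011 + 14×1.008 + 2×14.007 + 4×15.999 = 238.24 g/mol.

238.24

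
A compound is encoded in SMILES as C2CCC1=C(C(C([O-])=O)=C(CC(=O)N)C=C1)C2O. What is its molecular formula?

Heavy atoms from the SMILES: 13 C, 1 N, 4 O.
Implicit hydrogens by atom environment:
  4 × C: 2 H each → 8
  4 × C (aromatic): no H
  2 × C (aromatic): 1 H each → 2
  2 × C: no H
  2 × O: no H
  1 × C: 1 H
  1 × N: 2 H
  1 × O: 1 H
  1 × O (charge -1): no H
  Total hydrogens = 14.
Net charge -1.
Molecular formula: C13H14NO4-

C13H14NO4-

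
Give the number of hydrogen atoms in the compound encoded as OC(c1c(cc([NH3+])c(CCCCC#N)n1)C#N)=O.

13

Hydrogens are implicit in SMILES; fill each atom to its normal valence:
  4 × C: 2 H each → 8
  4 × C (aromatic): no H
  3 × C: no H
  2 × N: no H
  1 × C (aromatic): 1 H
  1 × N (charge +1): 3 H
  1 × N (aromatic): no H
  1 × O: 1 H
  1 × O: no H
  Total hydrogens = 13.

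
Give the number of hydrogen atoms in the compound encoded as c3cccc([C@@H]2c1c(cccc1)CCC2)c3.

Hydrogens are implicit in SMILES; fill each atom to its normal valence:
  9 × C (aromatic): 1 H each → 9
  3 × C: 2 H each → 6
  3 × C (aromatic): no H
  1 × C: 1 H
  Total hydrogens = 16.

16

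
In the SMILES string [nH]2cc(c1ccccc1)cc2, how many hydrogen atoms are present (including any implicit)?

Hydrogens are implicit in SMILES; fill each atom to its normal valence:
  8 × C (aromatic): 1 H each → 8
  2 × C (aromatic): no H
  1 × N (aromatic): 1 H
  Total hydrogens = 9.

9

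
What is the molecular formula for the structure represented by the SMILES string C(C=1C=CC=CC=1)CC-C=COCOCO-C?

C14H20O3

Heavy atoms from the SMILES: 14 C, 3 O.
Implicit hydrogens by atom environment:
  5 × C: 2 H each → 10
  5 × C (aromatic): 1 H each → 5
  3 × O: no H
  2 × C: 1 H each → 2
  1 × C: 3 H
  1 × C (aromatic): no H
  Total hydrogens = 20.
Molecular formula: C14H20O3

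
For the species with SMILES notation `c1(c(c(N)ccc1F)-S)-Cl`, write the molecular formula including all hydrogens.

Heavy atoms from the SMILES: 6 C, 1 Cl, 1 F, 1 N, 1 S.
Implicit hydrogens by atom environment:
  4 × C (aromatic): no H
  2 × C (aromatic): 1 H each → 2
  1 × Cl: no H
  1 × F: no H
  1 × N: 2 H
  1 × S: 1 H
  Total hydrogens = 5.
Molecular formula: C6H5ClFNS

C6H5ClFNS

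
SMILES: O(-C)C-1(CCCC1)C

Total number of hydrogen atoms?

Hydrogens are implicit in SMILES; fill each atom to its normal valence:
  4 × C: 2 H each → 8
  2 × C: 3 H each → 6
  1 × C: no H
  1 × O: no H
  Total hydrogens = 14.

14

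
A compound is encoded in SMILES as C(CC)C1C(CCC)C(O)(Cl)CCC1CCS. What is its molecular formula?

Heavy atoms from the SMILES: 14 C, 1 Cl, 1 O, 1 S.
Implicit hydrogens by atom environment:
  8 × C: 2 H each → 16
  3 × C: 1 H each → 3
  2 × C: 3 H each → 6
  1 × C: no H
  1 × Cl: no H
  1 × O: 1 H
  1 × S: 1 H
  Total hydrogens = 27.
Molecular formula: C14H27ClOS

C14H27ClOS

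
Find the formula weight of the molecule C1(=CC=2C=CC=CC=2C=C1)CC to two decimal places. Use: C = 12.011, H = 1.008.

156.23

Molecular formula: C12H12.
M = 12×12.011 + 12×1.008 = 156.23 g/mol.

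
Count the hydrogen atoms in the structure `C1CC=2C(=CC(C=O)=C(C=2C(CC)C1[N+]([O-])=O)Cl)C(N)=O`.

15

Hydrogens are implicit in SMILES; fill each atom to its normal valence:
  5 × C (aromatic): no H
  3 × C: 2 H each → 6
  3 × C: 1 H each → 3
  3 × O: no H
  1 × C: 3 H
  1 × C (aromatic): 1 H
  1 × C: no H
  1 × Cl: no H
  1 × N: 2 H
  1 × N (charge +1): no H
  1 × O (charge -1): no H
  Total hydrogens = 15.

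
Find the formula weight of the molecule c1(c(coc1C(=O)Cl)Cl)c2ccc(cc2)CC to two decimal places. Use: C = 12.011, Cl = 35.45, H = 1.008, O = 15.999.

Molecular formula: C13H10Cl2O2.
M = 13×12.011 + 2×35.45 + 10×1.008 + 2×15.999 = 269.12 g/mol.

269.12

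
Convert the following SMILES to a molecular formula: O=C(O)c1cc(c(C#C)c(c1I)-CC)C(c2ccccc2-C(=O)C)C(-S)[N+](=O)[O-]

Heavy atoms from the SMILES: 21 C, 1 I, 1 N, 5 O, 1 S.
Implicit hydrogens by atom environment:
  7 × C (aromatic): no H
  5 × C (aromatic): 1 H each → 5
  3 × C: 1 H each → 3
  3 × C: no H
  3 × O: no H
  2 × C: 3 H each → 6
  1 × C: 2 H
  1 × I: no H
  1 × N (charge +1): no H
  1 × O: 1 H
  1 × O (charge -1): no H
  1 × S: 1 H
  Total hydrogens = 18.
Molecular formula: C21H18INO5S

C21H18INO5S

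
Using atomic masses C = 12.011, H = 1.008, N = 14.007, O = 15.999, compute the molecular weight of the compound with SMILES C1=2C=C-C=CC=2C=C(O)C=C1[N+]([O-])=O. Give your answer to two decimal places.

189.17

Molecular formula: C10H7NO3.
M = 10×12.011 + 7×1.008 + 1×14.007 + 3×15.999 = 189.17 g/mol.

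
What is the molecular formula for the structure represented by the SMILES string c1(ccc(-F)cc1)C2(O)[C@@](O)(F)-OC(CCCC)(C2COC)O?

C16H22F2O5

Heavy atoms from the SMILES: 16 C, 2 F, 5 O.
Implicit hydrogens by atom environment:
  4 × C: 2 H each → 8
  4 × C (aromatic): 1 H each → 4
  3 × C: no H
  3 × O: 1 H each → 3
  2 × C: 3 H each → 6
  2 × C (aromatic): no H
  2 × F: no H
  2 × O: no H
  1 × C: 1 H
  Total hydrogens = 22.
Molecular formula: C16H22F2O5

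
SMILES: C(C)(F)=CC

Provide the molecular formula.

Heavy atoms from the SMILES: 4 C, 1 F.
Implicit hydrogens by atom environment:
  2 × C: 3 H each → 6
  1 × C: 1 H
  1 × C: no H
  1 × F: no H
  Total hydrogens = 7.
Molecular formula: C4H7F

C4H7F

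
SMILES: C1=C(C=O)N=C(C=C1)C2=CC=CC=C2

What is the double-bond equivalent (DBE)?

Molecular formula from the SMILES: C12H9NO.
DoU = (2C + 2 + N − H − X)/2 = (2·12 + 2 + 1 − 9 − 0)/2 = 18/2 = 9.
(Structurally: 2 ring(s) + 7 π bond(s) = 9.)

9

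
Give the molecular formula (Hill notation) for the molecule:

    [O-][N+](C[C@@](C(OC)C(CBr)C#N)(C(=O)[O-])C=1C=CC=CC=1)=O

Heavy atoms from the SMILES: 1 Br, 14 C, 2 N, 5 O.
Implicit hydrogens by atom environment:
  5 × C (aromatic): 1 H each → 5
  3 × C: no H
  3 × O: no H
  2 × C: 2 H each → 4
  2 × C: 1 H each → 2
  2 × O (charge -1): no H
  1 × Br: no H
  1 × C: 3 H
  1 × C (aromatic): no H
  1 × N (charge +1): no H
  1 × N: no H
  Total hydrogens = 14.
Net charge -1.
Molecular formula: C14H14BrN2O5-

C14H14BrN2O5-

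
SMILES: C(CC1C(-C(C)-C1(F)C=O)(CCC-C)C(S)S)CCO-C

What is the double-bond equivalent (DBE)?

Molecular formula from the SMILES: C16H29FO2S2.
DoU = (2C + 2 + N − H − X)/2 = (2·16 + 2 + 0 − 29 − 1)/2 = 4/2 = 2.
(Structurally: 1 ring(s) + 1 π bond(s) = 2.)

2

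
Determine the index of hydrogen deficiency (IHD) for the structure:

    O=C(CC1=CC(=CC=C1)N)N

Molecular formula from the SMILES: C8H10N2O.
DoU = (2C + 2 + N − H − X)/2 = (2·8 + 2 + 2 − 10 − 0)/2 = 10/2 = 5.
(Structurally: 1 ring(s) + 4 π bond(s) = 5.)

5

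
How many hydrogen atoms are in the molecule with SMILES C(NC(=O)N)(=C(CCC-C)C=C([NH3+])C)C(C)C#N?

Hydrogens are implicit in SMILES; fill each atom to its normal valence:
  5 × C: no H
  3 × C: 3 H each → 9
  3 × C: 2 H each → 6
  2 × C: 1 H each → 2
  1 × N (charge +1): 3 H
  1 × N: 2 H
  1 × N: 1 H
  1 × N: no H
  1 × O: no H
  Total hydrogens = 23.

23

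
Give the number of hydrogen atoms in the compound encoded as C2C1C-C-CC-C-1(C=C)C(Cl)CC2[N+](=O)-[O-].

18

Hydrogens are implicit in SMILES; fill each atom to its normal valence:
  7 × C: 2 H each → 14
  4 × C: 1 H each → 4
  1 × C: no H
  1 × Cl: no H
  1 × N (charge +1): no H
  1 × O: no H
  1 × O (charge -1): no H
  Total hydrogens = 18.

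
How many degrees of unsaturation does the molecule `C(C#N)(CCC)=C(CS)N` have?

3

Molecular formula from the SMILES: C7H12N2S.
DoU = (2C + 2 + N − H − X)/2 = (2·7 + 2 + 2 − 12 − 0)/2 = 6/2 = 3.
(Structurally: 0 ring(s) + 3 π bond(s) = 3.)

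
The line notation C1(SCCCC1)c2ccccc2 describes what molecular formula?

C11H14S

Heavy atoms from the SMILES: 11 C, 1 S.
Implicit hydrogens by atom environment:
  5 × C (aromatic): 1 H each → 5
  4 × C: 2 H each → 8
  1 × C: 1 H
  1 × C (aromatic): no H
  1 × S: no H
  Total hydrogens = 14.
Molecular formula: C11H14S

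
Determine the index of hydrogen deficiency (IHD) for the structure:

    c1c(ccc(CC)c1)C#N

6

Molecular formula from the SMILES: C9H9N.
DoU = (2C + 2 + N − H − X)/2 = (2·9 + 2 + 1 − 9 − 0)/2 = 12/2 = 6.
(Structurally: 1 ring(s) + 5 π bond(s) = 6.)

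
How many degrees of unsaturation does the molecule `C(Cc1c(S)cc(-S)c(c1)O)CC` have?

Molecular formula from the SMILES: C10H14OS2.
DoU = (2C + 2 + N − H − X)/2 = (2·10 + 2 + 0 − 14 − 0)/2 = 8/2 = 4.
(Structurally: 1 ring(s) + 3 π bond(s) = 4.)

4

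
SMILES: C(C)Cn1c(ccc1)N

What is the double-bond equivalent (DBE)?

3

Molecular formula from the SMILES: C7H12N2.
DoU = (2C + 2 + N − H − X)/2 = (2·7 + 2 + 2 − 12 − 0)/2 = 6/2 = 3.
(Structurally: 1 ring(s) + 2 π bond(s) = 3.)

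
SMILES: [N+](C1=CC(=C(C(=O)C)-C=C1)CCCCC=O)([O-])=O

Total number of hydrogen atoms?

Hydrogens are implicit in SMILES; fill each atom to its normal valence:
  4 × C: 2 H each → 8
  3 × C (aromatic): 1 H each → 3
  3 × C (aromatic): no H
  3 × O: no H
  1 × C: 3 H
  1 × C: 1 H
  1 × C: no H
  1 × N (charge +1): no H
  1 × O (charge -1): no H
  Total hydrogens = 15.

15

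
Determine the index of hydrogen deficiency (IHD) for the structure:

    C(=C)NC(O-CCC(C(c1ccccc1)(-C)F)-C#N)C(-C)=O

8

Molecular formula from the SMILES: C17H21FN2O2.
DoU = (2C + 2 + N − H − X)/2 = (2·17 + 2 + 2 − 21 − 1)/2 = 16/2 = 8.
(Structurally: 1 ring(s) + 7 π bond(s) = 8.)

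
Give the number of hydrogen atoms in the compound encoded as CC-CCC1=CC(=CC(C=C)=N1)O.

15

Hydrogens are implicit in SMILES; fill each atom to its normal valence:
  4 × C: 2 H each → 8
  3 × C (aromatic): no H
  2 × C (aromatic): 1 H each → 2
  1 × C: 3 H
  1 × C: 1 H
  1 × N (aromatic): no H
  1 × O: 1 H
  Total hydrogens = 15.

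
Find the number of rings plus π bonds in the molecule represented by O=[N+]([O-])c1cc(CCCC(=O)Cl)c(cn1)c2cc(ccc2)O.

Molecular formula from the SMILES: C15H13ClN2O4.
DoU = (2C + 2 + N − H − X)/2 = (2·15 + 2 + 2 − 13 − 1)/2 = 20/2 = 10.
(Structurally: 2 ring(s) + 8 π bond(s) = 10.)

10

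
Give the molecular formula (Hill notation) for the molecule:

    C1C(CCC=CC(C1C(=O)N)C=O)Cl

Heavy atoms from the SMILES: 10 C, 1 Cl, 1 N, 2 O.
Implicit hydrogens by atom environment:
  6 × C: 1 H each → 6
  3 × C: 2 H each → 6
  2 × O: no H
  1 × C: no H
  1 × Cl: no H
  1 × N: 2 H
  Total hydrogens = 14.
Molecular formula: C10H14ClNO2

C10H14ClNO2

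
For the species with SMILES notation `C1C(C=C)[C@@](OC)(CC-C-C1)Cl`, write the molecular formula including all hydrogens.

C10H17ClO

Heavy atoms from the SMILES: 10 C, 1 Cl, 1 O.
Implicit hydrogens by atom environment:
  6 × C: 2 H each → 12
  2 × C: 1 H each → 2
  1 × C: 3 H
  1 × C: no H
  1 × Cl: no H
  1 × O: no H
  Total hydrogens = 17.
Molecular formula: C10H17ClO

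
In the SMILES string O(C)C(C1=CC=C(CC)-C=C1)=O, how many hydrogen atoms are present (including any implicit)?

Hydrogens are implicit in SMILES; fill each atom to its normal valence:
  4 × C (aromatic): 1 H each → 4
  2 × C: 3 H each → 6
  2 × C (aromatic): no H
  2 × O: no H
  1 × C: 2 H
  1 × C: no H
  Total hydrogens = 12.

12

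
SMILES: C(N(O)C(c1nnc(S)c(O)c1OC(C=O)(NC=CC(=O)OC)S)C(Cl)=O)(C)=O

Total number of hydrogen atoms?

Hydrogens are implicit in SMILES; fill each atom to its normal valence:
  6 × O: no H
  4 × C: 1 H each → 4
  4 × C (aromatic): no H
  4 × C: no H
  2 × C: 3 H each → 6
  2 × N (aromatic): no H
  2 × O: 1 H each → 2
  2 × S: 1 H each → 2
  1 × Cl: no H
  1 × N: 1 H
  1 × N: no H
  Total hydrogens = 15.

15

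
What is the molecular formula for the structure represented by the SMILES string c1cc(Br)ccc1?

Heavy atoms from the SMILES: 1 Br, 6 C.
Implicit hydrogens by atom environment:
  5 × C (aromatic): 1 H each → 5
  1 × Br: no H
  1 × C (aromatic): no H
  Total hydrogens = 5.
Molecular formula: C6H5Br

C6H5Br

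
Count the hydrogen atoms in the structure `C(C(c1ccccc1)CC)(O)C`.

Hydrogens are implicit in SMILES; fill each atom to its normal valence:
  5 × C (aromatic): 1 H each → 5
  2 × C: 3 H each → 6
  2 × C: 1 H each → 2
  1 × C: 2 H
  1 × C (aromatic): no H
  1 × O: 1 H
  Total hydrogens = 16.

16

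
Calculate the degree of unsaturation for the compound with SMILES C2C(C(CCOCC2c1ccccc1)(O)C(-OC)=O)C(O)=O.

7

Molecular formula from the SMILES: C16H20O6.
DoU = (2C + 2 + N − H − X)/2 = (2·16 + 2 + 0 − 20 − 0)/2 = 14/2 = 7.
(Structurally: 2 ring(s) + 5 π bond(s) = 7.)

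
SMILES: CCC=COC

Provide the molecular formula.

Heavy atoms from the SMILES: 5 C, 1 O.
Implicit hydrogens by atom environment:
  2 × C: 3 H each → 6
  2 × C: 1 H each → 2
  1 × C: 2 H
  1 × O: no H
  Total hydrogens = 10.
Molecular formula: C5H10O

C5H10O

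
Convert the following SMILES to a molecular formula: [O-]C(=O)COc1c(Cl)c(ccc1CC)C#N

Heavy atoms from the SMILES: 11 C, 1 Cl, 1 N, 3 O.
Implicit hydrogens by atom environment:
  4 × C (aromatic): no H
  2 × C: 2 H each → 4
  2 × C (aromatic): 1 H each → 2
  2 × C: no H
  2 × O: no H
  1 × C: 3 H
  1 × Cl: no H
  1 × N: no H
  1 × O (charge -1): no H
  Total hydrogens = 9.
Net charge -1.
Molecular formula: C11H9ClNO3-

C11H9ClNO3-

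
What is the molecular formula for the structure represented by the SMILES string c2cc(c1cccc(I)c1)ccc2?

C12H9I

Heavy atoms from the SMILES: 12 C, 1 I.
Implicit hydrogens by atom environment:
  9 × C (aromatic): 1 H each → 9
  3 × C (aromatic): no H
  1 × I: no H
  Total hydrogens = 9.
Molecular formula: C12H9I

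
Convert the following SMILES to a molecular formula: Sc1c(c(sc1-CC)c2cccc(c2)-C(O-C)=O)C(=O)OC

C16H16O4S2

Heavy atoms from the SMILES: 16 C, 4 O, 2 S.
Implicit hydrogens by atom environment:
  6 × C (aromatic): no H
  4 × C (aromatic): 1 H each → 4
  4 × O: no H
  3 × C: 3 H each → 9
  2 × C: no H
  1 × C: 2 H
  1 × S: 1 H
  1 × S (aromatic): no H
  Total hydrogens = 16.
Molecular formula: C16H16O4S2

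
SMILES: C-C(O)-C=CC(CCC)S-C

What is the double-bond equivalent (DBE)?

1

Molecular formula from the SMILES: C9H18OS.
DoU = (2C + 2 + N − H − X)/2 = (2·9 + 2 + 0 − 18 − 0)/2 = 2/2 = 1.
(Structurally: 0 ring(s) + 1 π bond(s) = 1.)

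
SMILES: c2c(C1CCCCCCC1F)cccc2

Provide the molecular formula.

C14H19F

Heavy atoms from the SMILES: 14 C, 1 F.
Implicit hydrogens by atom environment:
  6 × C: 2 H each → 12
  5 × C (aromatic): 1 H each → 5
  2 × C: 1 H each → 2
  1 × C (aromatic): no H
  1 × F: no H
  Total hydrogens = 19.
Molecular formula: C14H19F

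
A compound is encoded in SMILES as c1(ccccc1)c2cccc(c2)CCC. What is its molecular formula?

Heavy atoms from the SMILES: 15 C.
Implicit hydrogens by atom environment:
  9 × C (aromatic): 1 H each → 9
  3 × C (aromatic): no H
  2 × C: 2 H each → 4
  1 × C: 3 H
  Total hydrogens = 16.
Molecular formula: C15H16

C15H16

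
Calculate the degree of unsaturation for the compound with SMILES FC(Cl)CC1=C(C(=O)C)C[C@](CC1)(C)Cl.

3

Molecular formula from the SMILES: C11H15Cl2FO.
DoU = (2C + 2 + N − H − X)/2 = (2·11 + 2 + 0 − 15 − 3)/2 = 6/2 = 3.
(Structurally: 1 ring(s) + 2 π bond(s) = 3.)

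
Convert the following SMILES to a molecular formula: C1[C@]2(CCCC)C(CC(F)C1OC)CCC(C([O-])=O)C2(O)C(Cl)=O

C17H25ClFO5-

Heavy atoms from the SMILES: 17 C, 1 Cl, 1 F, 5 O.
Implicit hydrogens by atom environment:
  7 × C: 2 H each → 14
  4 × C: 1 H each → 4
  4 × C: no H
  3 × O: no H
  2 × C: 3 H each → 6
  1 × Cl: no H
  1 × F: no H
  1 × O: 1 H
  1 × O (charge -1): no H
  Total hydrogens = 25.
Net charge -1.
Molecular formula: C17H25ClFO5-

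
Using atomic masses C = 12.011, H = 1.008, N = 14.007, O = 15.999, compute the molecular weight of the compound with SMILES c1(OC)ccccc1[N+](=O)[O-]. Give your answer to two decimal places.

Molecular formula: C7H7NO3.
M = 7×12.011 + 7×1.008 + 1×14.007 + 3×15.999 = 153.14 g/mol.

153.14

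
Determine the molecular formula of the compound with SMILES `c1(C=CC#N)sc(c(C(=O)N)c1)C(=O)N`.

Heavy atoms from the SMILES: 9 C, 3 N, 2 O, 1 S.
Implicit hydrogens by atom environment:
  3 × C (aromatic): no H
  3 × C: no H
  2 × C: 1 H each → 2
  2 × N: 2 H each → 4
  2 × O: no H
  1 × C (aromatic): 1 H
  1 × N: no H
  1 × S (aromatic): no H
  Total hydrogens = 7.
Molecular formula: C9H7N3O2S

C9H7N3O2S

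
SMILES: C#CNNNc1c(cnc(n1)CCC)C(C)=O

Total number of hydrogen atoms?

Hydrogens are implicit in SMILES; fill each atom to its normal valence:
  3 × C (aromatic): no H
  3 × N: 1 H each → 3
  2 × C: 3 H each → 6
  2 × C: 2 H each → 4
  2 × C: no H
  2 × N (aromatic): no H
  1 × C (aromatic): 1 H
  1 × C: 1 H
  1 × O: no H
  Total hydrogens = 15.

15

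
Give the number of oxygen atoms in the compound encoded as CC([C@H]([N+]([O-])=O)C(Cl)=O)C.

3

The symbol for oxygen appears 3 times in the SMILES.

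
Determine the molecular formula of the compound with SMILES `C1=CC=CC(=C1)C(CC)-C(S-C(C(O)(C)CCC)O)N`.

Heavy atoms from the SMILES: 16 C, 1 N, 2 O, 1 S.
Implicit hydrogens by atom environment:
  5 × C (aromatic): 1 H each → 5
  3 × C: 3 H each → 9
  3 × C: 2 H each → 6
  3 × C: 1 H each → 3
  2 × O: 1 H each → 2
  1 × C: no H
  1 × C (aromatic): no H
  1 × N: 2 H
  1 × S: no H
  Total hydrogens = 27.
Molecular formula: C16H27NO2S

C16H27NO2S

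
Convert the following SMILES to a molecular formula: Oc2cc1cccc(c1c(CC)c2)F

C12H11FO

Heavy atoms from the SMILES: 12 C, 1 F, 1 O.
Implicit hydrogens by atom environment:
  5 × C (aromatic): 1 H each → 5
  5 × C (aromatic): no H
  1 × C: 3 H
  1 × C: 2 H
  1 × F: no H
  1 × O: 1 H
  Total hydrogens = 11.
Molecular formula: C12H11FO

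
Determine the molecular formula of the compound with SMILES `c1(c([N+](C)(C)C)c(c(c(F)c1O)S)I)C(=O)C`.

Heavy atoms from the SMILES: 11 C, 1 F, 1 I, 1 N, 2 O, 1 S.
Implicit hydrogens by atom environment:
  6 × C (aromatic): no H
  4 × C: 3 H each → 12
  1 × C: no H
  1 × F: no H
  1 × I: no H
  1 × N (charge +1): no H
  1 × O: 1 H
  1 × O: no H
  1 × S: 1 H
  Total hydrogens = 14.
Net charge +1.
Molecular formula: C11H14FINO2S+

C11H14FINO2S+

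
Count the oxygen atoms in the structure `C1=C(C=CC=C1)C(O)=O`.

The symbol for oxygen appears 2 times in the SMILES.

2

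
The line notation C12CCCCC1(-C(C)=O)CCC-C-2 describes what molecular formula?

C12H20O

Heavy atoms from the SMILES: 12 C, 1 O.
Implicit hydrogens by atom environment:
  8 × C: 2 H each → 16
  2 × C: no H
  1 × C: 3 H
  1 × C: 1 H
  1 × O: no H
  Total hydrogens = 20.
Molecular formula: C12H20O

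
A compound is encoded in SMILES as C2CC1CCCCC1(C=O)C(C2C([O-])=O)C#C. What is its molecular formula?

C14H17O3-

Heavy atoms from the SMILES: 14 C, 3 O.
Implicit hydrogens by atom environment:
  6 × C: 2 H each → 12
  5 × C: 1 H each → 5
  3 × C: no H
  2 × O: no H
  1 × O (charge -1): no H
  Total hydrogens = 17.
Net charge -1.
Molecular formula: C14H17O3-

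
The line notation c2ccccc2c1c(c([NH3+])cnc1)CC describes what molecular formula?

Heavy atoms from the SMILES: 13 C, 2 N.
Implicit hydrogens by atom environment:
  7 × C (aromatic): 1 H each → 7
  4 × C (aromatic): no H
  1 × C: 3 H
  1 × C: 2 H
  1 × N (charge +1): 3 H
  1 × N (aromatic): no H
  Total hydrogens = 15.
Net charge +1.
Molecular formula: C13H15N2+

C13H15N2+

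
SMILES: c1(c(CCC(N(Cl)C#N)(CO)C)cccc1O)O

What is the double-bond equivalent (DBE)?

6

Molecular formula from the SMILES: C12H15ClN2O3.
DoU = (2C + 2 + N − H − X)/2 = (2·12 + 2 + 2 − 15 − 1)/2 = 12/2 = 6.
(Structurally: 1 ring(s) + 5 π bond(s) = 6.)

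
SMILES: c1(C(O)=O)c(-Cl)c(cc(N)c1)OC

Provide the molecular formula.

C8H8ClNO3

Heavy atoms from the SMILES: 8 C, 1 Cl, 1 N, 3 O.
Implicit hydrogens by atom environment:
  4 × C (aromatic): no H
  2 × C (aromatic): 1 H each → 2
  2 × O: no H
  1 × C: 3 H
  1 × C: no H
  1 × Cl: no H
  1 × N: 2 H
  1 × O: 1 H
  Total hydrogens = 8.
Molecular formula: C8H8ClNO3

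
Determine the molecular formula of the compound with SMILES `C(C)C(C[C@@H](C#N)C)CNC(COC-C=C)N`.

C13H25N3O

Heavy atoms from the SMILES: 13 C, 3 N, 1 O.
Implicit hydrogens by atom environment:
  6 × C: 2 H each → 12
  4 × C: 1 H each → 4
  2 × C: 3 H each → 6
  1 × C: no H
  1 × N: 2 H
  1 × N: 1 H
  1 × N: no H
  1 × O: no H
  Total hydrogens = 25.
Molecular formula: C13H25N3O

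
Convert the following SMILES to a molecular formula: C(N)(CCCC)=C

Heavy atoms from the SMILES: 6 C, 1 N.
Implicit hydrogens by atom environment:
  4 × C: 2 H each → 8
  1 × C: 3 H
  1 × C: no H
  1 × N: 2 H
  Total hydrogens = 13.
Molecular formula: C6H13N

C6H13N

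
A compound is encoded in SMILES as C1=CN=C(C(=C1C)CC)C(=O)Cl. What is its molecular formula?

Heavy atoms from the SMILES: 9 C, 1 Cl, 1 N, 1 O.
Implicit hydrogens by atom environment:
  3 × C (aromatic): no H
  2 × C: 3 H each → 6
  2 × C (aromatic): 1 H each → 2
  1 × C: 2 H
  1 × C: no H
  1 × Cl: no H
  1 × N (aromatic): no H
  1 × O: no H
  Total hydrogens = 10.
Molecular formula: C9H10ClNO

C9H10ClNO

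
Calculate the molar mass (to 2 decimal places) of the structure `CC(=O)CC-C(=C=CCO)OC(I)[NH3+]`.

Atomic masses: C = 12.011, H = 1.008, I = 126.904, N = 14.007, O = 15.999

312.13

Molecular formula: C9H15INO3+.
M = 9×12.011 + 15×1.008 + 1×126.904 + 1×14.007 + 3×15.999 = 312.13 g/mol.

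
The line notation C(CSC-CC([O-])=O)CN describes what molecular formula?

C6H12NO2S-

Heavy atoms from the SMILES: 6 C, 1 N, 2 O, 1 S.
Implicit hydrogens by atom environment:
  5 × C: 2 H each → 10
  1 × C: no H
  1 × N: 2 H
  1 × O: no H
  1 × O (charge -1): no H
  1 × S: no H
  Total hydrogens = 12.
Net charge -1.
Molecular formula: C6H12NO2S-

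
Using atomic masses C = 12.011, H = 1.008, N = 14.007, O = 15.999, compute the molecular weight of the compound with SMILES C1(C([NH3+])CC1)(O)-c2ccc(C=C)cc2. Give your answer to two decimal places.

Molecular formula: C12H16NO+.
M = 12×12.011 + 16×1.008 + 1×14.007 + 1×15.999 = 190.27 g/mol.

190.27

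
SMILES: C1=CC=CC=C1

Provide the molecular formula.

Heavy atoms from the SMILES: 6 C.
Implicit hydrogens by atom environment:
  6 × C (aromatic): 1 H each → 6
  Total hydrogens = 6.
Molecular formula: C6H6

C6H6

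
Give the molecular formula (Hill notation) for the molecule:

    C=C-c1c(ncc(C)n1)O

C7H8N2O

Heavy atoms from the SMILES: 7 C, 2 N, 1 O.
Implicit hydrogens by atom environment:
  3 × C (aromatic): no H
  2 × N (aromatic): no H
  1 × C: 3 H
  1 × C: 2 H
  1 × C (aromatic): 1 H
  1 × C: 1 H
  1 × O: 1 H
  Total hydrogens = 8.
Molecular formula: C7H8N2O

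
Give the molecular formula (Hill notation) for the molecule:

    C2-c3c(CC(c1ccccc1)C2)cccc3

Heavy atoms from the SMILES: 16 C.
Implicit hydrogens by atom environment:
  9 × C (aromatic): 1 H each → 9
  3 × C: 2 H each → 6
  3 × C (aromatic): no H
  1 × C: 1 H
  Total hydrogens = 16.
Molecular formula: C16H16

C16H16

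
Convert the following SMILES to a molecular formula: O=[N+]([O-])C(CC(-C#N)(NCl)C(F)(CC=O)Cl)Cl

C7H7Cl3FN3O3

Heavy atoms from the SMILES: 7 C, 3 Cl, 1 F, 3 N, 3 O.
Implicit hydrogens by atom environment:
  3 × C: no H
  3 × Cl: no H
  2 × C: 2 H each → 4
  2 × C: 1 H each → 2
  2 × O: no H
  1 × F: no H
  1 × N: 1 H
  1 × N: no H
  1 × N (charge +1): no H
  1 × O (charge -1): no H
  Total hydrogens = 7.
Molecular formula: C7H7Cl3FN3O3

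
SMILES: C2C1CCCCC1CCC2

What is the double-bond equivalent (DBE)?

2

Molecular formula from the SMILES: C10H18.
DoU = (2C + 2 + N − H − X)/2 = (2·10 + 2 + 0 − 18 − 0)/2 = 4/2 = 2.
(Structurally: 2 ring(s) + 0 π bond(s) = 2.)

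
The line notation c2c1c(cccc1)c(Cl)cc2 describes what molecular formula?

Heavy atoms from the SMILES: 10 C, 1 Cl.
Implicit hydrogens by atom environment:
  7 × C (aromatic): 1 H each → 7
  3 × C (aromatic): no H
  1 × Cl: no H
  Total hydrogens = 7.
Molecular formula: C10H7Cl

C10H7Cl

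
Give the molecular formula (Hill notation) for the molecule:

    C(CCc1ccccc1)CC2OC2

Heavy atoms from the SMILES: 12 C, 1 O.
Implicit hydrogens by atom environment:
  5 × C: 2 H each → 10
  5 × C (aromatic): 1 H each → 5
  1 × C: 1 H
  1 × C (aromatic): no H
  1 × O: no H
  Total hydrogens = 16.
Molecular formula: C12H16O

C12H16O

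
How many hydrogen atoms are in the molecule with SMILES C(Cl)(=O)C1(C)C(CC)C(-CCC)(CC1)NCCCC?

30

Hydrogens are implicit in SMILES; fill each atom to its normal valence:
  8 × C: 2 H each → 16
  4 × C: 3 H each → 12
  3 × C: no H
  1 × C: 1 H
  1 × Cl: no H
  1 × N: 1 H
  1 × O: no H
  Total hydrogens = 30.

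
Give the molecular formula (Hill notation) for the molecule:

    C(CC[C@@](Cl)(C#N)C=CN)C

Heavy atoms from the SMILES: 8 C, 1 Cl, 2 N.
Implicit hydrogens by atom environment:
  3 × C: 2 H each → 6
  2 × C: 1 H each → 2
  2 × C: no H
  1 × C: 3 H
  1 × Cl: no H
  1 × N: 2 H
  1 × N: no H
  Total hydrogens = 13.
Molecular formula: C8H13ClN2

C8H13ClN2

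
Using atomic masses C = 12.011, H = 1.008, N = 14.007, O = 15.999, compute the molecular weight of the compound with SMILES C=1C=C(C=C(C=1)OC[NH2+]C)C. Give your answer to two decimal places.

152.22

Molecular formula: C9H14NO+.
M = 9×12.011 + 14×1.008 + 1×14.007 + 1×15.999 = 152.22 g/mol.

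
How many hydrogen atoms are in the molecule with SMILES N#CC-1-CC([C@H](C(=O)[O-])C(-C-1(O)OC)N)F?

Hydrogens are implicit in SMILES; fill each atom to its normal valence:
  4 × C: 1 H each → 4
  3 × C: no H
  2 × O: no H
  1 × C: 3 H
  1 × C: 2 H
  1 × F: no H
  1 × N: 2 H
  1 × N: no H
  1 × O: 1 H
  1 × O (charge -1): no H
  Total hydrogens = 12.

12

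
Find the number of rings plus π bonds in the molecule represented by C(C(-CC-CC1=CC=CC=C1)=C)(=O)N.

Molecular formula from the SMILES: C12H15NO.
DoU = (2C + 2 + N − H − X)/2 = (2·12 + 2 + 1 − 15 − 0)/2 = 12/2 = 6.
(Structurally: 1 ring(s) + 5 π bond(s) = 6.)

6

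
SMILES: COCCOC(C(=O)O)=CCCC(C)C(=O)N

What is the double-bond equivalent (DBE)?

Molecular formula from the SMILES: C11H19NO5.
DoU = (2C + 2 + N − H − X)/2 = (2·11 + 2 + 1 − 19 − 0)/2 = 6/2 = 3.
(Structurally: 0 ring(s) + 3 π bond(s) = 3.)

3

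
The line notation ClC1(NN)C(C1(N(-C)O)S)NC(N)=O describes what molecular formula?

Heavy atoms from the SMILES: 5 C, 1 Cl, 5 N, 2 O, 1 S.
Implicit hydrogens by atom environment:
  3 × C: no H
  2 × N: 2 H each → 4
  2 × N: 1 H each → 2
  1 × C: 3 H
  1 × C: 1 H
  1 × Cl: no H
  1 × N: no H
  1 × O: 1 H
  1 × O: no H
  1 × S: 1 H
  Total hydrogens = 12.
Molecular formula: C5H12ClN5O2S

C5H12ClN5O2S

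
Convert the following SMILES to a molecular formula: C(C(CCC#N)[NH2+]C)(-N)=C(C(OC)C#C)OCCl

C12H19ClN3O2+

Heavy atoms from the SMILES: 12 C, 1 Cl, 3 N, 2 O.
Implicit hydrogens by atom environment:
  4 × C: no H
  3 × C: 2 H each → 6
  3 × C: 1 H each → 3
  2 × C: 3 H each → 6
  2 × O: no H
  1 × Cl: no H
  1 × N: 2 H
  1 × N (charge +1): 2 H
  1 × N: no H
  Total hydrogens = 19.
Net charge +1.
Molecular formula: C12H19ClN3O2+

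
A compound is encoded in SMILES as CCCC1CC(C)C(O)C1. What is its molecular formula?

Heavy atoms from the SMILES: 9 C, 1 O.
Implicit hydrogens by atom environment:
  4 × C: 2 H each → 8
  3 × C: 1 H each → 3
  2 × C: 3 H each → 6
  1 × O: 1 H
  Total hydrogens = 18.
Molecular formula: C9H18O

C9H18O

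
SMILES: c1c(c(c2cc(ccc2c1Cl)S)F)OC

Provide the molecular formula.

Heavy atoms from the SMILES: 11 C, 1 Cl, 1 F, 1 O, 1 S.
Implicit hydrogens by atom environment:
  6 × C (aromatic): no H
  4 × C (aromatic): 1 H each → 4
  1 × C: 3 H
  1 × Cl: no H
  1 × F: no H
  1 × O: no H
  1 × S: 1 H
  Total hydrogens = 8.
Molecular formula: C11H8ClFOS

C11H8ClFOS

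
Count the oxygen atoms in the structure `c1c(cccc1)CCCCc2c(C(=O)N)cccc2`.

1

The symbol for oxygen appears 1 time in the SMILES.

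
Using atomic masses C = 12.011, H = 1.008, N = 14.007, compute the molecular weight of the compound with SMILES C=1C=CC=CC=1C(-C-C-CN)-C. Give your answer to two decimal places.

Molecular formula: C11H17N.
M = 11×12.011 + 17×1.008 + 1×14.007 = 163.26 g/mol.

163.26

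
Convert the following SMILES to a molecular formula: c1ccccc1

C6H6

Heavy atoms from the SMILES: 6 C.
Implicit hydrogens by atom environment:
  6 × C (aromatic): 1 H each → 6
  Total hydrogens = 6.
Molecular formula: C6H6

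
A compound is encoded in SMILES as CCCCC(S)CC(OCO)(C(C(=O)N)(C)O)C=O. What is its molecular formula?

Heavy atoms from the SMILES: 12 C, 1 N, 5 O, 1 S.
Implicit hydrogens by atom environment:
  5 × C: 2 H each → 10
  3 × C: no H
  3 × O: no H
  2 × C: 3 H each → 6
  2 × C: 1 H each → 2
  2 × O: 1 H each → 2
  1 × N: 2 H
  1 × S: 1 H
  Total hydrogens = 23.
Molecular formula: C12H23NO5S

C12H23NO5S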